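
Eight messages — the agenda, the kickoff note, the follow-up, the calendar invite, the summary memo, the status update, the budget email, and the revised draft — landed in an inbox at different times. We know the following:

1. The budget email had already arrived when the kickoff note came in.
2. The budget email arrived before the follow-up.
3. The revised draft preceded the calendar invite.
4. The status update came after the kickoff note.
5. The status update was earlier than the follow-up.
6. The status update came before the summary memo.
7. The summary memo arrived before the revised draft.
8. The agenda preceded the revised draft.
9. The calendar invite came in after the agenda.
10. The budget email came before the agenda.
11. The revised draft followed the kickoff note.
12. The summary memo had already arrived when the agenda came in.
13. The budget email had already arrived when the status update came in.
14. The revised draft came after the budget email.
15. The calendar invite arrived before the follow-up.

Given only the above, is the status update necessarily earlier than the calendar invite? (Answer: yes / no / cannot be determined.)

yes

Chain the constraints: the status update → the summary memo → the revised draft → the calendar invite. Each link is directly stated, so the status update comes before the calendar invite.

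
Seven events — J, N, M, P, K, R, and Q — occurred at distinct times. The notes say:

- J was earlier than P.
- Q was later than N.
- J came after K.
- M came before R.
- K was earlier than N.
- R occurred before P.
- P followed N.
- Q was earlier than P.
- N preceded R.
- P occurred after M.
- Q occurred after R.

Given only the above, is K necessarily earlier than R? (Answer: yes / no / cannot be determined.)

yes

Chain the constraints: K → N → R. Each link is directly stated, so K comes before R.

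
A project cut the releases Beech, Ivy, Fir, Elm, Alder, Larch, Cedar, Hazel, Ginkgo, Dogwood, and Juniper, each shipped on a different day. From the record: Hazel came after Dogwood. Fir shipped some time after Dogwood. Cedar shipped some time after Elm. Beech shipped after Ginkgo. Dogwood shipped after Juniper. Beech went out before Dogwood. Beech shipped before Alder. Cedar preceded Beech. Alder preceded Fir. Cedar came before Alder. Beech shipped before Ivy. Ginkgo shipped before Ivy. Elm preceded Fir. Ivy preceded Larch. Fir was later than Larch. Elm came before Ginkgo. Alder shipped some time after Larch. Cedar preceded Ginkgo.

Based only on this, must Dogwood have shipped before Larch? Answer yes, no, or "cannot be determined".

cannot be determined

No chain of stated constraints runs from Dogwood to Larch, and none runs from Larch to Dogwood either.
So the relative order of Dogwood and Larch is not fixed by the given facts.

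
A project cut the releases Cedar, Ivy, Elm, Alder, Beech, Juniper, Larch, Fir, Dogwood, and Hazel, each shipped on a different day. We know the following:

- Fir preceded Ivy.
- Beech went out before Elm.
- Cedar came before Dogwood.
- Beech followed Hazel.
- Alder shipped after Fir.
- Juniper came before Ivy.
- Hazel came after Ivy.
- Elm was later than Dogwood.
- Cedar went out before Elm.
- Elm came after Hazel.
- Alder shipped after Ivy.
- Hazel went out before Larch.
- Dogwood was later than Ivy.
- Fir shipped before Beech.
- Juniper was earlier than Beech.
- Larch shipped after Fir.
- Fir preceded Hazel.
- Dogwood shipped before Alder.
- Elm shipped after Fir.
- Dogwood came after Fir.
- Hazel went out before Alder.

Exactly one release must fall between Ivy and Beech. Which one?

Hazel

Tracing the constraints gives Ivy → Hazel → Beech, so Hazel sits after Ivy and before Beech.
No other release is forced both after Ivy and before Beech.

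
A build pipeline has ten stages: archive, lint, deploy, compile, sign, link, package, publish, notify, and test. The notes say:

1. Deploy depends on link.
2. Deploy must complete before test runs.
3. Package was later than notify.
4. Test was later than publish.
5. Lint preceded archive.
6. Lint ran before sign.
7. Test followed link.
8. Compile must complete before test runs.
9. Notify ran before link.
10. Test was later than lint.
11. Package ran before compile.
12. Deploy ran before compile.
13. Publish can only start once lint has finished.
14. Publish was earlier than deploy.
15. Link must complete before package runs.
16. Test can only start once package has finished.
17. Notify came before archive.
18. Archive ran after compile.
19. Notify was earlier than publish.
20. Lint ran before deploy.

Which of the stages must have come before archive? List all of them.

compile, deploy, link, lint, notify, package, publish

Directly stated before archive: compile, lint, and notify.
Deploy reaches archive via deploy → compile → archive.
Link reaches archive via link → deploy → compile → archive.
Package reaches archive via package → compile → archive.
Likewise publish reaches archive by chaining the stated constraints.
No chain forces sign (or any of the others) ahead of archive.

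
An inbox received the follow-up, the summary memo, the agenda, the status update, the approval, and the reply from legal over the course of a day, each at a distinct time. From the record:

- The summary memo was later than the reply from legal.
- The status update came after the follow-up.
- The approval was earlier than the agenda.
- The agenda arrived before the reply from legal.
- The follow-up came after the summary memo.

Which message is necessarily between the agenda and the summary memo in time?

the reply from legal

Tracing the constraints gives the agenda → the reply from legal → the summary memo, so the reply from legal sits after the agenda and before the summary memo.
No other message is forced both after the agenda and before the summary memo.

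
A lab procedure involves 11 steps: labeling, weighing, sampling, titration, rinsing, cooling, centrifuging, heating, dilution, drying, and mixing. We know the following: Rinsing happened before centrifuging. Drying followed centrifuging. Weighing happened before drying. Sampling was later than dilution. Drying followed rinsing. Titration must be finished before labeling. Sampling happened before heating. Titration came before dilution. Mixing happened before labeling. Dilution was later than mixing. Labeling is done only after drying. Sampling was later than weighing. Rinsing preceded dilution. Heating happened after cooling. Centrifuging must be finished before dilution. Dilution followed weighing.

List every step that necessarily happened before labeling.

Directly stated before labeling: drying, mixing, and titration.
Centrifuging reaches labeling via centrifuging → drying → labeling.
Rinsing reaches labeling via rinsing → drying → labeling.
Weighing reaches labeling via weighing → drying → labeling.
No chain forces cooling (or any of the others) ahead of labeling.

centrifuging, drying, mixing, rinsing, titration, weighing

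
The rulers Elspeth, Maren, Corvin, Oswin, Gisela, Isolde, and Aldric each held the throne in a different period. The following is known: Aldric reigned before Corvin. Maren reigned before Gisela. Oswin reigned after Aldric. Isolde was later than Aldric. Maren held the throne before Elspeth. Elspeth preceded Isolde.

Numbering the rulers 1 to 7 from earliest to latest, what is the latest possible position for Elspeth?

Elspeth must come before Isolde — 1 ruler forced after them.
Everything else can be placed before Elspeth in some valid order, so Elspeth can sit as late as position 7 − 1 = 6.

6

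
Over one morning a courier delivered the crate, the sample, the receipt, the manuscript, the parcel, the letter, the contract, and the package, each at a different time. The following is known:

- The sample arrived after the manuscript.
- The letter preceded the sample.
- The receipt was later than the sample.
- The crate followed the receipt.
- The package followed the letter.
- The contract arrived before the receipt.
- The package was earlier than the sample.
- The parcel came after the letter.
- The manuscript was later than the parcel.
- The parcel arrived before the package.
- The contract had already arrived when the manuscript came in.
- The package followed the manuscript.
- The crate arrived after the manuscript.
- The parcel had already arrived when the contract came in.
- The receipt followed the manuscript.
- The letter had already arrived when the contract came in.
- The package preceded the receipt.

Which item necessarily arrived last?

Every other item has a chain of constraints placing it before the crate, so the crate is last.

the crate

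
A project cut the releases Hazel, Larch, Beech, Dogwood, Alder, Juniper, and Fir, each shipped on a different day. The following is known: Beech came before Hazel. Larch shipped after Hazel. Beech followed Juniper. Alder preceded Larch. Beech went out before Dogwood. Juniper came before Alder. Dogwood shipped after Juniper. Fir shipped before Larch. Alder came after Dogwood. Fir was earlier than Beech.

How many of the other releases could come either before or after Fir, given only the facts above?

Forced after Fir: Alder, Beech, Dogwood, Hazel, and Larch.
That leaves Juniper with no forced order relative to Fir — 1.

1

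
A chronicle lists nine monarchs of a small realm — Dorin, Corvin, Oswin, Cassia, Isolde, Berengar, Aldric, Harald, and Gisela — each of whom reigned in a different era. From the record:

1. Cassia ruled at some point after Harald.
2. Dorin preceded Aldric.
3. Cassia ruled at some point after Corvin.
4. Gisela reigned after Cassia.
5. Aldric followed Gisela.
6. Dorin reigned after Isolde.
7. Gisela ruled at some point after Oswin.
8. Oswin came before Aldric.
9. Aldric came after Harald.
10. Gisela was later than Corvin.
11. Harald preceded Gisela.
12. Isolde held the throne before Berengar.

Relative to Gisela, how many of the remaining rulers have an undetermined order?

3

Forced before Gisela: Cassia, Corvin, Harald, and Oswin; forced after Gisela: Aldric.
That leaves Berengar, Dorin, and Isolde with no forced order relative to Gisela — 3.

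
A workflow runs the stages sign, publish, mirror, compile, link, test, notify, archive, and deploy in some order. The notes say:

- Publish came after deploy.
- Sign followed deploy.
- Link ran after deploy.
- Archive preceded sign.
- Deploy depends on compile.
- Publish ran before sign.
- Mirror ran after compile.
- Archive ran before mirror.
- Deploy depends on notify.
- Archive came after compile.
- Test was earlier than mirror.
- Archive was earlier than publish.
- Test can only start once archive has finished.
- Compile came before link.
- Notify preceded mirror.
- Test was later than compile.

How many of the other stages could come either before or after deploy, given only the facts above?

3

Forced before deploy: compile and notify; forced after deploy: link, publish, and sign.
That leaves archive, mirror, and test with no forced order relative to deploy — 3.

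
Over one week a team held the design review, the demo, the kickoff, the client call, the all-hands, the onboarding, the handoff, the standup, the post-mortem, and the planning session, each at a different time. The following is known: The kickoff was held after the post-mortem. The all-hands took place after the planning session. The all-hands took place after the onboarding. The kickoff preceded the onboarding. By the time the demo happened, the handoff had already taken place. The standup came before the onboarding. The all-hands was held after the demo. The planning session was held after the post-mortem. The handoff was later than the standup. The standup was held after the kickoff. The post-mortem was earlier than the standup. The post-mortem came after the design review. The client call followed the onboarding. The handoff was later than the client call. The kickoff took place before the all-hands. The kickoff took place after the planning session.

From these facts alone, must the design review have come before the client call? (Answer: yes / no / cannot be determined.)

Chain the constraints: the design review → the post-mortem → the kickoff → the onboarding → the client call. Each link is directly stated, so the design review comes before the client call.

yes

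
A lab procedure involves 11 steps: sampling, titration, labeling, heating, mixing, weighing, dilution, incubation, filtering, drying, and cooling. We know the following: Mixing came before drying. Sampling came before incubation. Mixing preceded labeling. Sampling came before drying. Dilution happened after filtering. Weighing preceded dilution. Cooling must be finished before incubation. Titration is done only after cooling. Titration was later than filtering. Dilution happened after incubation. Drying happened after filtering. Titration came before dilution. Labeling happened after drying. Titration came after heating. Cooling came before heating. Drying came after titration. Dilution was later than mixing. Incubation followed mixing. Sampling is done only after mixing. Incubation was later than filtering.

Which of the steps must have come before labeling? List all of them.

cooling, drying, filtering, heating, mixing, sampling, titration

Directly stated before labeling: drying and mixing.
Cooling reaches labeling via cooling → titration → drying → labeling.
Filtering reaches labeling via filtering → drying → labeling.
Heating reaches labeling via heating → titration → drying → labeling.
Likewise sampling and titration each reach labeling by chaining the stated constraints.
No chain forces dilution (or any of the others) ahead of labeling.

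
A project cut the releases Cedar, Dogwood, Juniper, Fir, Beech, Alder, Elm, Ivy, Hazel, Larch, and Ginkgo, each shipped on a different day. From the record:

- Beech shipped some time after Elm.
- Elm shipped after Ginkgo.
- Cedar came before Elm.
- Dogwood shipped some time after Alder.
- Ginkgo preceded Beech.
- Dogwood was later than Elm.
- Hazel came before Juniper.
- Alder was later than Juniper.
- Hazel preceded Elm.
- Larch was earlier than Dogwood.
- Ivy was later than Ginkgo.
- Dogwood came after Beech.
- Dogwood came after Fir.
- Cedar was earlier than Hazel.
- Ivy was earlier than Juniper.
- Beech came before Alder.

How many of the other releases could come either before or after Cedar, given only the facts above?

4

Forced after Cedar: Alder, Beech, Dogwood, Elm, Hazel, and Juniper.
That leaves Fir, Ginkgo, Ivy, and Larch with no forced order relative to Cedar — 4.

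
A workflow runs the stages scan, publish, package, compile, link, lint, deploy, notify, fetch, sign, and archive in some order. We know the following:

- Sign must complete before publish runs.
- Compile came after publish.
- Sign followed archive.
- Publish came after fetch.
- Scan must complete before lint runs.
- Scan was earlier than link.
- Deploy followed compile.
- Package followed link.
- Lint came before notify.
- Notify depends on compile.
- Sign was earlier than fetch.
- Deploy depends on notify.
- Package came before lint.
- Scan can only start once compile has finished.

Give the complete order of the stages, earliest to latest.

archive, sign, fetch, publish, compile, scan, link, package, lint, notify, deploy

The constraints fix every adjacent pair, so only one ordering works:
archive → sign → fetch → publish → compile → scan → link → package → lint → notify → deploy.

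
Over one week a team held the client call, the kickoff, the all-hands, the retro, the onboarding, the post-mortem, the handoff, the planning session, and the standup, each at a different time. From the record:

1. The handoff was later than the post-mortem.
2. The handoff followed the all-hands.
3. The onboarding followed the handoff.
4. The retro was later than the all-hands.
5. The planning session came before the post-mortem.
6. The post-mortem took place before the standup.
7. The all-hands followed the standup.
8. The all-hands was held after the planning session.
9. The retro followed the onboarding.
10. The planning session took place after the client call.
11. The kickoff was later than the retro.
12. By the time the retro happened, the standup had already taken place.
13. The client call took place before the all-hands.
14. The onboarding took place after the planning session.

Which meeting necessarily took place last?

Every other meeting has a chain of constraints placing it before the kickoff, so the kickoff is last.

the kickoff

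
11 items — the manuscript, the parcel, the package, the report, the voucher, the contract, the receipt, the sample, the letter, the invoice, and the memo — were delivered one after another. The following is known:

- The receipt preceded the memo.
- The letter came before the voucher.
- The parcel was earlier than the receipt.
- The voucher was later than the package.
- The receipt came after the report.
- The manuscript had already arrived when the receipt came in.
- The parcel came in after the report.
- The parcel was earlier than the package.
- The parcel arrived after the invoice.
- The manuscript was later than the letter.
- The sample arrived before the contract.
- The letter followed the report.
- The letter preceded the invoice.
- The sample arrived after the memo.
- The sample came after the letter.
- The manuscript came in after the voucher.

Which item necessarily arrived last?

the contract

Every other item has a chain of constraints placing it before the contract, so the contract is last.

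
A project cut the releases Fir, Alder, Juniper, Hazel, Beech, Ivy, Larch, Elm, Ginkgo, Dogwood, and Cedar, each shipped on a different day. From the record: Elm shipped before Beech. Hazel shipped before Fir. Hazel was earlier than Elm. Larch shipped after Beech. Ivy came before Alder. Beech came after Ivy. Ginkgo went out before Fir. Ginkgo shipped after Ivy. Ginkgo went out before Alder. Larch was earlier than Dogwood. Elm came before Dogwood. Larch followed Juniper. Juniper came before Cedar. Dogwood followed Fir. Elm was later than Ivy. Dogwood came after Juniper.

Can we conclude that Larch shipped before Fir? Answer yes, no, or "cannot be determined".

No chain of stated constraints runs from Larch to Fir, and none runs from Fir to Larch either.
So the relative order of Larch and Fir is not fixed by the given facts.

cannot be determined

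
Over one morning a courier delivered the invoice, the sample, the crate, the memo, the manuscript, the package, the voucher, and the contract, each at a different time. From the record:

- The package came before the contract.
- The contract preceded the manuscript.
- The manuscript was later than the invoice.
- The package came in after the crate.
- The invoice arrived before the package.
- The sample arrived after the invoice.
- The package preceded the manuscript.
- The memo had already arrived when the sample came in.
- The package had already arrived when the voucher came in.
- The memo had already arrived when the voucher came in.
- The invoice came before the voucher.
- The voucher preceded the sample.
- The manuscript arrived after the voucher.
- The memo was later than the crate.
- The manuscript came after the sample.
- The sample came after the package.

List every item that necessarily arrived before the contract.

Directly stated before the contract: the package.
The crate reaches the contract via the crate → the package → the contract.
The invoice reaches the contract via the invoice → the package → the contract.
No chain forces the manuscript (or any of the others) ahead of the contract.

the crate, the invoice, the package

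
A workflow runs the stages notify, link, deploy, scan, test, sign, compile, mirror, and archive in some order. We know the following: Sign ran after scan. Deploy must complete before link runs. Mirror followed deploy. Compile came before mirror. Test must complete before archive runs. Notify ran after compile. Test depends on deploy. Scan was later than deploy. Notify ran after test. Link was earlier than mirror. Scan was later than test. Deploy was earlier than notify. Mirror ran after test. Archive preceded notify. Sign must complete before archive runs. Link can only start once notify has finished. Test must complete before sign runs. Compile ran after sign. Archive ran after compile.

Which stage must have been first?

Deploy has a chain of constraints placing it before every other stage, so deploy must be first.

deploy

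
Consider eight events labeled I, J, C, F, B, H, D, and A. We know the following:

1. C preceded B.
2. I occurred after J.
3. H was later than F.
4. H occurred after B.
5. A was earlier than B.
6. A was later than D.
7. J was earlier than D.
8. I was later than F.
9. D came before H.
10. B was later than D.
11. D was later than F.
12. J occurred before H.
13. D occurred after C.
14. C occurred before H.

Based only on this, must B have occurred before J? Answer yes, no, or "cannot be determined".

Tracing the constraints gives J → D → B, so J must come before B.
That means B cannot be before J.

no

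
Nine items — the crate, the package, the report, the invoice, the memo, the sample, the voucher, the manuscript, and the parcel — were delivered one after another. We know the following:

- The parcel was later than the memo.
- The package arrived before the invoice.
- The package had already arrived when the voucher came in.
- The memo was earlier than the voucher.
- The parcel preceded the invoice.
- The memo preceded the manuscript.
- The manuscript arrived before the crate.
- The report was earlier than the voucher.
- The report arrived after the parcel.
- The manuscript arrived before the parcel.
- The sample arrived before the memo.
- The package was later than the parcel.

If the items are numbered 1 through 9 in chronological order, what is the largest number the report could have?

The report must come before the voucher — 1 item forced after it.
Everything else can be placed before the report in some valid order, so the report can sit as late as position 9 − 1 = 8.

8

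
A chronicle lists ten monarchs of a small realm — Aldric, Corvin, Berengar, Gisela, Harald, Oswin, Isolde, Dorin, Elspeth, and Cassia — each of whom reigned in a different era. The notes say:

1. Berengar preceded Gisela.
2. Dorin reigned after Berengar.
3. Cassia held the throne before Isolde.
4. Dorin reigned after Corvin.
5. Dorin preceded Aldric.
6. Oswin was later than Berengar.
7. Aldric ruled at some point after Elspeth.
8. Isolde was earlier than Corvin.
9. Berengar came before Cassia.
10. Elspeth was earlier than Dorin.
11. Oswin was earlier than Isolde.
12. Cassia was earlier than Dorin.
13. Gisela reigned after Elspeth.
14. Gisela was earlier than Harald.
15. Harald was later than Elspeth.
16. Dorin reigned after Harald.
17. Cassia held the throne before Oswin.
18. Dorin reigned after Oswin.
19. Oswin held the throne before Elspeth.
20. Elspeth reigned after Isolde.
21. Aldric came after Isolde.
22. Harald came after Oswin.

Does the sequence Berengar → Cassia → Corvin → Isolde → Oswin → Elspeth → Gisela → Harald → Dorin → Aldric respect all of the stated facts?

no

The constraints require Oswin before Isolde, but in the proposed sequence Isolde appears ahead of Oswin. That one violation is enough.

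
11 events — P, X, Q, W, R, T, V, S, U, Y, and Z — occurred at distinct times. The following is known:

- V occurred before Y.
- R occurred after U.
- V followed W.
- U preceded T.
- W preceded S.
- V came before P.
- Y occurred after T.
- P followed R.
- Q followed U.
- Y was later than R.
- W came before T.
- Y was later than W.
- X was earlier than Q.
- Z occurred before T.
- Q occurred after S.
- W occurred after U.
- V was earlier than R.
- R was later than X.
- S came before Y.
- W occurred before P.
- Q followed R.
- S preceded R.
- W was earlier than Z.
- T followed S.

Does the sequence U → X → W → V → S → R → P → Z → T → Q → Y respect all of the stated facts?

yes

Check each stated constraint against the proposed order — e.g. U is ahead of T; U is ahead of Q. Every pair is in the required order; nothing is violated.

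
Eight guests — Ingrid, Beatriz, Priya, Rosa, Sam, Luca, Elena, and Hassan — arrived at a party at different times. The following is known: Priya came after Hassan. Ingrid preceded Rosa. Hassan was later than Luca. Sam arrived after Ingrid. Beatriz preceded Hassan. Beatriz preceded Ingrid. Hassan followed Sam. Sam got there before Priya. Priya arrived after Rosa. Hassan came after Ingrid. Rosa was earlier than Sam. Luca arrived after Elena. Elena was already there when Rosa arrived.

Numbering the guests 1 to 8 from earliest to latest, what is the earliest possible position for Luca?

2

Elena must come before Luca — 1 forced predecessor.
Nothing else is forced ahead of Luca, so their earliest slot is position 1 + 1 = 2.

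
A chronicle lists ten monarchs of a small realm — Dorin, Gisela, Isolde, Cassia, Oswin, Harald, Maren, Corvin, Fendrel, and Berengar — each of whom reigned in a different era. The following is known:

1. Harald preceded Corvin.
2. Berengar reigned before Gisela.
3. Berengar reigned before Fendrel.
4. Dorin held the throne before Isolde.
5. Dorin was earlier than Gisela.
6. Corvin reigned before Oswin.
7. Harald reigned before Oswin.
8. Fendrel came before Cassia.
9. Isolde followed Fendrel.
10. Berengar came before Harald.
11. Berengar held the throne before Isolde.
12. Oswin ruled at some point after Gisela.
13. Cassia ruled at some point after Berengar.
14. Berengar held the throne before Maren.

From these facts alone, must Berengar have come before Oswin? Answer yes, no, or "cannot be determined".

Chain the constraints: Berengar → Gisela → Oswin. Each link is directly stated, so Berengar comes before Oswin.

yes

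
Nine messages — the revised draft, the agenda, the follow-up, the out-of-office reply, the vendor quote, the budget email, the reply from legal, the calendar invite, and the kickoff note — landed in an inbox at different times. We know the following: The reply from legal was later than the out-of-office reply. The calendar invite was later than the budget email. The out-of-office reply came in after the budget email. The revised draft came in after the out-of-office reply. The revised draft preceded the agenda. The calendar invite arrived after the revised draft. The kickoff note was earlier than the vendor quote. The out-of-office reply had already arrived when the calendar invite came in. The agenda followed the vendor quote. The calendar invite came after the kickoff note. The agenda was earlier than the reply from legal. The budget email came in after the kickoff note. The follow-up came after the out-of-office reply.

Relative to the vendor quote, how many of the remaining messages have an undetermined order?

5

Forced before the vendor quote: the kickoff note; forced after the vendor quote: the agenda and the reply from legal.
That leaves the budget email, the calendar invite, the follow-up, the out-of-office reply, and the revised draft with no forced order relative to the vendor quote — 5.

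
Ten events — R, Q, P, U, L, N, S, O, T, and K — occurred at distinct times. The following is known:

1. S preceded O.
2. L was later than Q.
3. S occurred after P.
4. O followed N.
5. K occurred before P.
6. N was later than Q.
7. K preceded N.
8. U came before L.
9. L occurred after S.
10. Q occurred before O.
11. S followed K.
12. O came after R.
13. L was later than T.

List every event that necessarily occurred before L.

K, P, Q, S, T, U

Directly stated before L: Q, S, T, and U.
K reaches L via K → S → L.
P reaches L via P → S → L.
No chain forces R (or any of the others) ahead of L.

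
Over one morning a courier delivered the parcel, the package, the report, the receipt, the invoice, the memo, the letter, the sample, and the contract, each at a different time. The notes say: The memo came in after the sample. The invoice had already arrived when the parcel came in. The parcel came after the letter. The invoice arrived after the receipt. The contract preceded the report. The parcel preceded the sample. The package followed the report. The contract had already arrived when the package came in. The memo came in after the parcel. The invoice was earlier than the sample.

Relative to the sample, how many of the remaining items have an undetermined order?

3

Forced before the sample: the invoice, the letter, the parcel, and the receipt; forced after the sample: the memo.
That leaves the contract, the package, and the report with no forced order relative to the sample — 3.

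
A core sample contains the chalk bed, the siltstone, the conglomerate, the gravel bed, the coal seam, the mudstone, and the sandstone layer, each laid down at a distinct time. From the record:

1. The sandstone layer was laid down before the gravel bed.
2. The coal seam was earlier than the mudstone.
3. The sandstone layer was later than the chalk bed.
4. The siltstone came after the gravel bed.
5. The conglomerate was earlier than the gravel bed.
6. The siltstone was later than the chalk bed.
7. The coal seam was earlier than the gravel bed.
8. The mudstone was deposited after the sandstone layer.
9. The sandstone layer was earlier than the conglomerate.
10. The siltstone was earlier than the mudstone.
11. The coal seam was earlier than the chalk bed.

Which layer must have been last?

Every other layer has a chain of constraints placing it before the mudstone, so the mudstone is last.

the mudstone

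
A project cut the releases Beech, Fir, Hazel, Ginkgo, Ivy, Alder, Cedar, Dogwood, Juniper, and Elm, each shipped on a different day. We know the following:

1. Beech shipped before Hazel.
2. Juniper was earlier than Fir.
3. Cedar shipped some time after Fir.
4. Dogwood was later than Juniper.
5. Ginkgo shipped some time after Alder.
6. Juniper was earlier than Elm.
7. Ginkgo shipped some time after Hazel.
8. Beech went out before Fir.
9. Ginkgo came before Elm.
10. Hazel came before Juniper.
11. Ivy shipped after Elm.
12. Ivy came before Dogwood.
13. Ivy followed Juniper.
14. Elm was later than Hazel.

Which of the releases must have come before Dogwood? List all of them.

Alder, Beech, Elm, Ginkgo, Hazel, Ivy, Juniper

Directly stated before Dogwood: Ivy and Juniper.
Alder reaches Dogwood via Alder → Ginkgo → Elm → Ivy → Dogwood.
Beech reaches Dogwood via Beech → Hazel → Juniper → Dogwood.
Elm reaches Dogwood via Elm → Ivy → Dogwood.
Likewise Ginkgo and Hazel each reach Dogwood by chaining the stated constraints.
No chain forces Cedar (or any of the others) ahead of Dogwood.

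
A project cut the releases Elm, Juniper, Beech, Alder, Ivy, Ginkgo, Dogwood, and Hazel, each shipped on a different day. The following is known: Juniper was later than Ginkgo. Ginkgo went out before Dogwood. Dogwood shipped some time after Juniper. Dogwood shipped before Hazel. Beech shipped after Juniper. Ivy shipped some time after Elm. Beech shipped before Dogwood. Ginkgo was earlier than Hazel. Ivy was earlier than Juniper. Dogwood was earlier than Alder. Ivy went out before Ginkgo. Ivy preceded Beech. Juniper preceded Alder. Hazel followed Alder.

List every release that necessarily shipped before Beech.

Directly stated before Beech: Ivy and Juniper.
Elm reaches Beech via Elm → Ivy → Beech.
Ginkgo reaches Beech via Ginkgo → Juniper → Beech.
No chain forces Hazel (or any of the others) ahead of Beech.

Elm, Ginkgo, Ivy, Juniper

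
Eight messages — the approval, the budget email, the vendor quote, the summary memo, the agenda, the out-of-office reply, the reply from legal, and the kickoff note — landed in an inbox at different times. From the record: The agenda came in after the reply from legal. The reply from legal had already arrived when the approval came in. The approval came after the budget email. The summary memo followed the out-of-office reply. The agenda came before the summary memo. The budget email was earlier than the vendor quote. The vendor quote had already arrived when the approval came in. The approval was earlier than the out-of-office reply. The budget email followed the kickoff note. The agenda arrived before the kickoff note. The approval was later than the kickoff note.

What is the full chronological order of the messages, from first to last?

the reply from legal, the agenda, the kickoff note, the budget email, the vendor quote, the approval, the out-of-office reply, the summary memo

The constraints fix every adjacent pair, so only one ordering works:
the reply from legal → the agenda → the kickoff note → the budget email → the vendor quote → the approval → the out-of-office reply → the summary memo.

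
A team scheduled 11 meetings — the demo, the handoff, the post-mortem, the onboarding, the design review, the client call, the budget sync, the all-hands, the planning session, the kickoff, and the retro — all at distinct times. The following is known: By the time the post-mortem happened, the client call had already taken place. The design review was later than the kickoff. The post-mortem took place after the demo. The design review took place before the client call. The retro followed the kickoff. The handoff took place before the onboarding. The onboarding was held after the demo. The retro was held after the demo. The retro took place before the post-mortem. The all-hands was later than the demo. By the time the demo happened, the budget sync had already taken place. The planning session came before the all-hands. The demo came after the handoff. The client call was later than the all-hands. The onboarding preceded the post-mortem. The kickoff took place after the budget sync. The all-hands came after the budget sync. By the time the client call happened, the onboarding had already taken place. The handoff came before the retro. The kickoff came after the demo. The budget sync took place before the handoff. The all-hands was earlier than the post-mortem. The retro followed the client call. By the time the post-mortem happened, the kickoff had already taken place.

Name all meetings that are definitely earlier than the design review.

the budget sync, the demo, the handoff, the kickoff

Directly stated before the design review: the kickoff.
The budget sync reaches the design review via the budget sync → the kickoff → the design review.
The demo reaches the design review via the demo → the kickoff → the design review.
The handoff reaches the design review via the handoff → the demo → the kickoff → the design review.
No chain forces the retro (or any of the others) ahead of the design review.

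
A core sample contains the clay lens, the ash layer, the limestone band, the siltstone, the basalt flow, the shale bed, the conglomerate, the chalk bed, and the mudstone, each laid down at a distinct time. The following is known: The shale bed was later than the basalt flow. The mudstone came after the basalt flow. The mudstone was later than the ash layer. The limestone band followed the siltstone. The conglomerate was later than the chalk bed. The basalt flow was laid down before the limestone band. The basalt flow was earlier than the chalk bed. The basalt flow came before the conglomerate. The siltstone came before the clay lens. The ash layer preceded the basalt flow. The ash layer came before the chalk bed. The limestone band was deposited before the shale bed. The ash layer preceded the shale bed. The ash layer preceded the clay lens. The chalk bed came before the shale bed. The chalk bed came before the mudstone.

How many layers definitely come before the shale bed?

Directly stated before the shale bed: the ash layer, the basalt flow, the chalk bed, and the limestone band.
The siltstone reaches the shale bed via the siltstone → the limestone band → the shale bed.
No chain forces the clay lens (or any of the others) ahead of the shale bed.
That's the ash layer, the basalt flow, the chalk bed, the limestone band, and the siltstone — 5 in all.

5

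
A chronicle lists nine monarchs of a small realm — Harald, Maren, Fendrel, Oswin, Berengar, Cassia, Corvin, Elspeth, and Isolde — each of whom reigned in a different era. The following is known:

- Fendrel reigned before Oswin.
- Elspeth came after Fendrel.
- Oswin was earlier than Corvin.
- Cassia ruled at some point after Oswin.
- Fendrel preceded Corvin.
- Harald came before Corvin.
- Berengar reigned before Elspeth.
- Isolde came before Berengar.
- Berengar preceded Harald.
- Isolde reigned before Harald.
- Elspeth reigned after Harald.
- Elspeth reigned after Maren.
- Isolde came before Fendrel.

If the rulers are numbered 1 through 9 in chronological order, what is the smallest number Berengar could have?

2

Isolde must come before Berengar — 1 forced predecessor.
Nothing else is forced ahead of Berengar, so their earliest slot is position 1 + 1 = 2.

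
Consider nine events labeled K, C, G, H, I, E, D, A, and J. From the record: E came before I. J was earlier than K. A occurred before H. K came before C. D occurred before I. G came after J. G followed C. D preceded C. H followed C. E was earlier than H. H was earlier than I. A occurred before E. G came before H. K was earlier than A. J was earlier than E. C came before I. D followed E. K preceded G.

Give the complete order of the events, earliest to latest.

The constraints fix every adjacent pair, so only one ordering works:
J → K → A → E → D → C → G → H → I.

J, K, A, E, D, C, G, H, I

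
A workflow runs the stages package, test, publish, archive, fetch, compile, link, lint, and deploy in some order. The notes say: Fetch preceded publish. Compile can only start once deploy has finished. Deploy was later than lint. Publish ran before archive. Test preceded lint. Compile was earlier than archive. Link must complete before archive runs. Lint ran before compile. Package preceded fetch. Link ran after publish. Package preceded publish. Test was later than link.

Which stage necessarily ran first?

Package has a chain of constraints placing it before every other stage, so package must be first.

package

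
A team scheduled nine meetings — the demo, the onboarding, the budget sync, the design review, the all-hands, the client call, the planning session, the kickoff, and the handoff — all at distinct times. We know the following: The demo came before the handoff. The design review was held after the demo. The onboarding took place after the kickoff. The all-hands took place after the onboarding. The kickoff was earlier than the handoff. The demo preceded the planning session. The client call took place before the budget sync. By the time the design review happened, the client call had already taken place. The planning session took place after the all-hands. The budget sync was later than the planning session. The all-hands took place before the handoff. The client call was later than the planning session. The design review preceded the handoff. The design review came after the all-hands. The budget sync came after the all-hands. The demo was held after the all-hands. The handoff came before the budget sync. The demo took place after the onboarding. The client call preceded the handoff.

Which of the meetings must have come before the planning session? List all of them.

Directly stated before the planning session: the all-hands and the demo.
The kickoff reaches the planning session via the kickoff → the onboarding → the all-hands → the planning session.
The onboarding reaches the planning session via the onboarding → the all-hands → the planning session.

the all-hands, the demo, the kickoff, the onboarding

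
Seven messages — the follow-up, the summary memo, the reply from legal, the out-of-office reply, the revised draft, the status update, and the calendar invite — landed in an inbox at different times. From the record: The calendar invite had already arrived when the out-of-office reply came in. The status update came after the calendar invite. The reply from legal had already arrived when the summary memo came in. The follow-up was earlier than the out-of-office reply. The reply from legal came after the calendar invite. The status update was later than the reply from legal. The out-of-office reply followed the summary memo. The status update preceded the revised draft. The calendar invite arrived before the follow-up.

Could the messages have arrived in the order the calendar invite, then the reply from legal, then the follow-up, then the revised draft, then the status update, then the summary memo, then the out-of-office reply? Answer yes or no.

The constraints require the status update before the revised draft, but in the proposed sequence the revised draft appears ahead of the status update. That one violation is enough.

no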